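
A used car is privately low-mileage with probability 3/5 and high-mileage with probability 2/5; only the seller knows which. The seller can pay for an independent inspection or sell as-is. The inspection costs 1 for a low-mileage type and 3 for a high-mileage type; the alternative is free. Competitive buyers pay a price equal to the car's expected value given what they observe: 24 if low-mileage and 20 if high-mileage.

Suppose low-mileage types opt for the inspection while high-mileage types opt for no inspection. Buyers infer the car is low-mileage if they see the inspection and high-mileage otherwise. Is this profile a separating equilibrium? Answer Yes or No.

No

Under these beliefs, the inspection earns price 24 and no inspection earns price 20.
low-mileage: the inspection nets 24 − 1 = 23; no inspection nets 20. low-mileage prefers the inspection.
high-mileage: the inspection nets 24 − 3 = 21; no inspection nets 20. high-mileage would deviate to the inspection.
high-mileage has a profitable deviation, so the profile is not an equilibrium.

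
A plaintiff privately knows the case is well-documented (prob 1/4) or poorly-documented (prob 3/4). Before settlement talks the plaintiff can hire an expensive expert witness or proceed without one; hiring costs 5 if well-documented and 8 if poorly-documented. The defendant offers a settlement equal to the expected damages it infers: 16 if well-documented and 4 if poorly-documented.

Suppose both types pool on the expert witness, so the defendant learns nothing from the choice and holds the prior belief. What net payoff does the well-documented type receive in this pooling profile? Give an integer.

2

Pooled settlement = 1/4·16 + 3/4·4 = 7.
well-documented pays cost 5 for the expert witness, so net payoff = 7 − 5 = 2.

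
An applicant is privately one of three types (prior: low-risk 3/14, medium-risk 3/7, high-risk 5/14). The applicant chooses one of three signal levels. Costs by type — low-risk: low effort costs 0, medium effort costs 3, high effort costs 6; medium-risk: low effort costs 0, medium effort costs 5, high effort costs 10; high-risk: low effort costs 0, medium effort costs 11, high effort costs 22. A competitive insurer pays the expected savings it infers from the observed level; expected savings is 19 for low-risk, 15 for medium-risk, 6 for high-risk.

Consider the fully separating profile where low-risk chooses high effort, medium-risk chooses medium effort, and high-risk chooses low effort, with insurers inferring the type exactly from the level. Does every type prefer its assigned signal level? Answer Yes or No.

Separating rebates: high effort → 19, medium effort → 15, low effort → 6.
low-risk (assigned high effort): low effort: 6 − 0 = 6; medium effort: 15 − 3 = 12; high effort: 19 − 6 = 13. low-risk stays.
medium-risk (assigned medium effort): low effort: 6 − 0 = 6; medium effort: 15 − 5 = 10; high effort: 19 − 10 = 9. medium-risk stays.
high-risk (assigned low effort): low effort: 6 − 0 = 6; medium effort: 15 − 11 = 4; high effort: 19 − 22 = -3. high-risk stays.
Every type prefers its assigned level; separation holds.

Yes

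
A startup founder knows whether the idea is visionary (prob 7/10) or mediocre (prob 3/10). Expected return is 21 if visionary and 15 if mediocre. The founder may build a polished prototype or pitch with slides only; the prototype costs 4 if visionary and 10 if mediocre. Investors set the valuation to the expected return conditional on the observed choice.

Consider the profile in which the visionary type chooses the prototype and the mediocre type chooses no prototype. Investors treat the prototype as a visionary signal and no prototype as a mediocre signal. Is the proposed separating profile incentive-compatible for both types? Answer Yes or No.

Under these beliefs, the prototype earns valuation 21 and no prototype earns valuation 15.
visionary: the prototype nets 21 − 4 = 17; no prototype nets 15. visionary prefers the prototype.
mediocre: the prototype nets 21 − 10 = 11; no prototype nets 15. mediocre prefers no prototype.
Neither type deviates, so the separating profile is an equilibrium.

Yes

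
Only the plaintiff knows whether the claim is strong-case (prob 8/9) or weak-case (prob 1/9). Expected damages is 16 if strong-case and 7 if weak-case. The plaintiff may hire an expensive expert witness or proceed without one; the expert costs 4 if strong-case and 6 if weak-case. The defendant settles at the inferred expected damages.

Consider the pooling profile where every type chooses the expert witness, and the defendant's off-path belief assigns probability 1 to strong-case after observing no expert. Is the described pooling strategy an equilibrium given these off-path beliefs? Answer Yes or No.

On path, the defendant holds the prior and pays 8/9·16 + 1/9·7 = 15. Off path (no expert), believing strong-case, it pays 16.
strong-case: the expert witness nets 15 − 4 = 11; no expert nets 16. strong-case would deviate.
weak-case: the expert witness nets 15 − 6 = 9; no expert nets 16. weak-case would deviate.
A type deviates, so pooling fails.

No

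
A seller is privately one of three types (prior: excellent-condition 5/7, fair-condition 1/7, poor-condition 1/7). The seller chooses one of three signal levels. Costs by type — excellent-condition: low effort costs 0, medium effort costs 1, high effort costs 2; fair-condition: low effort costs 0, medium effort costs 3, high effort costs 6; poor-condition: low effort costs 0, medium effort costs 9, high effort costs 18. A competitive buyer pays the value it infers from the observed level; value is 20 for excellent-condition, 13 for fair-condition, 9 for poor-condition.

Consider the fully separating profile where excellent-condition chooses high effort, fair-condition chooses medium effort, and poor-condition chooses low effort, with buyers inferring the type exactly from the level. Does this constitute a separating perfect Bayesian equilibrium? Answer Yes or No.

No

Separating prices: high effort → 20, medium effort → 13, low effort → 9.
excellent-condition (assigned high effort): low effort: 9 − 0 = 9; medium effort: 13 − 1 = 12; high effort: 20 − 2 = 18. excellent-condition stays.
fair-condition (assigned medium effort): low effort: 9 − 0 = 9; medium effort: 13 − 3 = 10; high effort: 20 − 6 = 14. fair-condition prefers high effort.
poor-condition (assigned low effort): low effort: 9 − 0 = 9; medium effort: 13 − 9 = 4; high effort: 20 − 18 = 2. poor-condition stays.
At least one type deviates; the separating profile fails.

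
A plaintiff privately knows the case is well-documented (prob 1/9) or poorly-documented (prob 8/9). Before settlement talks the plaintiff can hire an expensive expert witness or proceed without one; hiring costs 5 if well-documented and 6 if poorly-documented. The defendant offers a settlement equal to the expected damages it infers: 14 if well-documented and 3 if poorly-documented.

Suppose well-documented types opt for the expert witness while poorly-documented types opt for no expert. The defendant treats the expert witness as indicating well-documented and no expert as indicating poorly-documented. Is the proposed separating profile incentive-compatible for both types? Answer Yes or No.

Under these beliefs, the expert witness earns settlement 14 and no expert earns settlement 3.
well-documented: the expert witness nets 14 − 5 = 9; no expert nets 3. well-documented prefers the expert witness.
poorly-documented: the expert witness nets 14 − 6 = 8; no expert nets 3. poorly-documented would deviate to the expert witness.
poorly-documented has a profitable deviation, so the profile is not an equilibrium.

No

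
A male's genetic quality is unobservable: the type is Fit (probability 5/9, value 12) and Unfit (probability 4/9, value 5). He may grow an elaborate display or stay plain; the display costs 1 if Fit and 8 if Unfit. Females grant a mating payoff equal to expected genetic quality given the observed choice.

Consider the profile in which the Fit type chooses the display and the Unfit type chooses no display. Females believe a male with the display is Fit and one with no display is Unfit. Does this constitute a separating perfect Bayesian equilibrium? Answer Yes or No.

Yes

Under these beliefs, the display earns mating payoff 12 and no display earns mating payoff 5.
Fit: the display nets 12 − 1 = 11; no display nets 5. Fit prefers the display.
Unfit: the display nets 12 − 8 = 4; no display nets 5. Unfit prefers no display.
Neither type deviates, so the separating profile is an equilibrium.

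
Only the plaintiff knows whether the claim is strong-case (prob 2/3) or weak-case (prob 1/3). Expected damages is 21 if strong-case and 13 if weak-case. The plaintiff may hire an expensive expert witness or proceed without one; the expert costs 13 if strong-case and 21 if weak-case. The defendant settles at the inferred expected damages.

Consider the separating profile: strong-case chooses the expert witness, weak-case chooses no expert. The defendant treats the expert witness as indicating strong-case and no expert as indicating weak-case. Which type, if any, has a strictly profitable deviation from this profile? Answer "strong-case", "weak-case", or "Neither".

strong-case

The expert witness pays 21; no expert pays 13.
strong-case: assigned the expert witness, nets 21 − 13 = 8; deviating to no expert nets 13.
weak-case: assigned no expert, nets 13; deviating to the expert witness nets 21 − 21 = 0.
The strong-case type gains 5 by deviating.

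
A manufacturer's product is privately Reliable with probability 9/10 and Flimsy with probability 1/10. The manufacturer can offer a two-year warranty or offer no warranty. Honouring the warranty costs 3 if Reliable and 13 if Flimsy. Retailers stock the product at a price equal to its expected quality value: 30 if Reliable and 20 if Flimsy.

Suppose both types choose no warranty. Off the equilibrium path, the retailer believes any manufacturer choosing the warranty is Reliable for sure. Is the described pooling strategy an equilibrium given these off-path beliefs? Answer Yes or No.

Yes

On path, the retailer holds the prior and pays 9/10·30 + 1/10·20 = 29. Off path (the warranty), believing Reliable, it pays 30.
Reliable: no warranty nets 29; the warranty nets 30 − 3 = 27. Reliable stays.
Flimsy: no warranty nets 29; the warranty nets 30 − 13 = 17. Flimsy stays.
No type deviates, so pooling is sustained.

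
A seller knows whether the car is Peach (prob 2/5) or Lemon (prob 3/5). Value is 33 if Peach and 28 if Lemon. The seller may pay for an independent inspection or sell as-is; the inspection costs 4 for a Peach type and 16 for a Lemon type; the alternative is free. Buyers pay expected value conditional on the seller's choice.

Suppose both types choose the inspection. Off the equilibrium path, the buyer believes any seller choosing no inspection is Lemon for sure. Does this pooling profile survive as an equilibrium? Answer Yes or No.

On path, the buyer holds the prior and pays 2/5·33 + 3/5·28 = 30. Off path (no inspection), believing Lemon, it pays 28.
Peach: the inspection nets 30 − 4 = 26; no inspection nets 28. Peach would deviate.
Lemon: the inspection nets 30 − 16 = 14; no inspection nets 28. Lemon would deviate.
A type deviates, so pooling fails.

No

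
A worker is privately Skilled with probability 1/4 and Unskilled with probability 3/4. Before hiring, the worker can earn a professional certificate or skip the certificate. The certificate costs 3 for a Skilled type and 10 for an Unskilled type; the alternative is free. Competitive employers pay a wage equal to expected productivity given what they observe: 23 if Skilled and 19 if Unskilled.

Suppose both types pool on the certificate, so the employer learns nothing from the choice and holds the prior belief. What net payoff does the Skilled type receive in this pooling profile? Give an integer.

Pooled wage = 1/4·23 + 3/4·19 = 20.
Skilled pays cost 3 for the certificate, so net payoff = 20 − 3 = 17.

17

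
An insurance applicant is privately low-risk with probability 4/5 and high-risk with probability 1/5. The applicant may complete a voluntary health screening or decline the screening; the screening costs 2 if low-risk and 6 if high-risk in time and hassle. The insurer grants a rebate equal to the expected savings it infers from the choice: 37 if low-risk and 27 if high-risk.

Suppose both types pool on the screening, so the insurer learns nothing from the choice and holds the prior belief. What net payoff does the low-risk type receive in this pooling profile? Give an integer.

Pooled rebate = 4/5·37 + 1/5·27 = 35.
low-risk pays cost 2 for the screening, so net payoff = 35 − 2 = 33.

33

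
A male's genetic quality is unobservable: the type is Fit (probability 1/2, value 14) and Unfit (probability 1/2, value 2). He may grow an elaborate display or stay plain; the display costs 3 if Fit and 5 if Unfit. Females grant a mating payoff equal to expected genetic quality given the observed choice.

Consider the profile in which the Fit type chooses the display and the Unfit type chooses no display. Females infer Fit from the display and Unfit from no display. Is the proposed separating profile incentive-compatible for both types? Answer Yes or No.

Under these beliefs, the display earns mating payoff 14 and no display earns mating payoff 2.
Fit: the display nets 14 − 3 = 11; no display nets 2. Fit prefers the display.
Unfit: the display nets 14 − 5 = 9; no display nets 2. Unfit would deviate to the display.
Unfit has a profitable deviation, so the profile is not an equilibrium.

No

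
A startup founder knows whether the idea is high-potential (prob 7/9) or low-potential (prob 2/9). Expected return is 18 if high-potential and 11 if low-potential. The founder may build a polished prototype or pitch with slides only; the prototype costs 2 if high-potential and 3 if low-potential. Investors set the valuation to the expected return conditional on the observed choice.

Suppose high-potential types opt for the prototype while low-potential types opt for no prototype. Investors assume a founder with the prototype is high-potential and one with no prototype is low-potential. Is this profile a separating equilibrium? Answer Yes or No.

Under these beliefs, the prototype earns valuation 18 and no prototype earns valuation 11.
high-potential: the prototype nets 18 − 2 = 16; no prototype nets 11. high-potential prefers the prototype.
low-potential: the prototype nets 18 − 3 = 15; no prototype nets 11. low-potential would deviate to the prototype.
low-potential has a profitable deviation, so the profile is not an equilibrium.

No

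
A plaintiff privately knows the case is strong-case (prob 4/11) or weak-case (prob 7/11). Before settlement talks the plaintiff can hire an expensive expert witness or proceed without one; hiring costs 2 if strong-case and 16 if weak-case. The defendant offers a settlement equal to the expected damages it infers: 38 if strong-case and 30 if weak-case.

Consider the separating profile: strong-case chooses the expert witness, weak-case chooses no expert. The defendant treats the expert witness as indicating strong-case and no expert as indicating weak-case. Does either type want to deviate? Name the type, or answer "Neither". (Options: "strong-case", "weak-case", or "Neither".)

Neither

The expert witness pays 38; no expert pays 30.
strong-case: assigned the expert witness, nets 38 − 2 = 36; deviating to no expert nets 30.
weak-case: assigned no expert, nets 30; deviating to the expert witness nets 38 − 16 = 22.
Both types strictly prefer their assigned action; no profitable deviation.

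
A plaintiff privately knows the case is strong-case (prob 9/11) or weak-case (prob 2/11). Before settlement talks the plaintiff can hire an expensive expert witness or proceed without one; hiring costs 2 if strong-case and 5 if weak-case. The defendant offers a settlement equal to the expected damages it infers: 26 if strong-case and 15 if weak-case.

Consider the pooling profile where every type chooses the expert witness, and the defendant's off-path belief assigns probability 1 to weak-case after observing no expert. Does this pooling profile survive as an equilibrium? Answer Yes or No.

On path, the defendant holds the prior and pays 9/11·26 + 2/11·15 = 24. Off path (no expert), believing weak-case, it pays 15.
strong-case: the expert witness nets 24 − 2 = 22; no expert nets 15. strong-case stays.
weak-case: the expert witness nets 24 − 5 = 19; no expert nets 15. weak-case stays.
No type deviates, so pooling is sustained.

Yes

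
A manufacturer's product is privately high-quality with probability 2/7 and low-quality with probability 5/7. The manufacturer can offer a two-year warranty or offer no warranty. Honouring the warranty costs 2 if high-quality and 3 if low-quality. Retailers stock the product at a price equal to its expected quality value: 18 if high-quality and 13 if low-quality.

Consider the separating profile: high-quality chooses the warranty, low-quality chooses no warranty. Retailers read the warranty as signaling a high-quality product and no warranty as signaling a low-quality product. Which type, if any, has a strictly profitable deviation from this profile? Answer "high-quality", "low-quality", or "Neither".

low-quality

The warranty pays 18; no warranty pays 13.
high-quality: assigned the warranty, nets 18 − 2 = 16; deviating to no warranty nets 13.
low-quality: assigned no warranty, nets 13; deviating to the warranty nets 18 − 3 = 15.
The low-quality type gains 2 by deviating.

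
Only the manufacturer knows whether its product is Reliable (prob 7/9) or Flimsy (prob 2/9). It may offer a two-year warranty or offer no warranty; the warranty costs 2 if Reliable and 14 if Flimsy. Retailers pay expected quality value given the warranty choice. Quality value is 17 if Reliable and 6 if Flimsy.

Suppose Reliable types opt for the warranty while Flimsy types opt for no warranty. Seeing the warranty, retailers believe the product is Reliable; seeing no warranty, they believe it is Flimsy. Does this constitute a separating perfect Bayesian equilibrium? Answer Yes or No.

Yes

Under these beliefs, the warranty earns price 17 and no warranty earns price 6.
Reliable: the warranty nets 17 − 2 = 15; no warranty nets 6. Reliable prefers the warranty.
Flimsy: the warranty nets 17 − 14 = 3; no warranty nets 6. Flimsy prefers no warranty.
Neither type deviates, so the separating profile is an equilibrium.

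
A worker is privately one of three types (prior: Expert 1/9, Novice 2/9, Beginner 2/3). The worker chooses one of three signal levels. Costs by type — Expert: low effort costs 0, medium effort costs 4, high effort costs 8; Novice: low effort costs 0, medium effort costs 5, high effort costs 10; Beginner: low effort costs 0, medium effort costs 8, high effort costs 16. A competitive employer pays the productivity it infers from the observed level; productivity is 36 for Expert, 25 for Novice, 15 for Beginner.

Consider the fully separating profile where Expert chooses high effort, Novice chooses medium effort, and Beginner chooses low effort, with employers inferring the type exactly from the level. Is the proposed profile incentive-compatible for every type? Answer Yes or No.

No

Separating wages: high effort → 36, medium effort → 25, low effort → 15.
Expert (assigned high effort): low effort: 15 − 0 = 15; medium effort: 25 − 4 = 21; high effort: 36 − 8 = 28. Expert stays.
Novice (assigned medium effort): low effort: 15 − 0 = 15; medium effort: 25 − 5 = 20; high effort: 36 − 10 = 26. Novice prefers high effort.
Beginner (assigned low effort): low effort: 15 − 0 = 15; medium effort: 25 − 8 = 17; high effort: 36 − 16 = 20. Beginner prefers high effort.
At least one type deviates; the separating profile fails.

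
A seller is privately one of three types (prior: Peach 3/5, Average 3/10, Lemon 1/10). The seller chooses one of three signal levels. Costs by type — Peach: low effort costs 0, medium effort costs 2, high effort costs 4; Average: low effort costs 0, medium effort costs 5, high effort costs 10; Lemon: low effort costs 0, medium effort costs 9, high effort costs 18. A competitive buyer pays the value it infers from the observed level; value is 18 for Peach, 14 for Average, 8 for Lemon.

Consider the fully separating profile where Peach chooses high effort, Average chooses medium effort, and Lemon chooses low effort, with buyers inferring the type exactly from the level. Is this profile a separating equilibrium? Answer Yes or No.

Separating prices: high effort → 18, medium effort → 14, low effort → 8.
Peach (assigned high effort): low effort: 8 − 0 = 8; medium effort: 14 − 2 = 12; high effort: 18 − 4 = 14. Peach stays.
Average (assigned medium effort): low effort: 8 − 0 = 8; medium effort: 14 − 5 = 9; high effort: 18 − 10 = 8. Average stays.
Lemon (assigned low effort): low effort: 8 − 0 = 8; medium effort: 14 − 9 = 5; high effort: 18 − 18 = 0. Lemon stays.
Every type prefers its assigned level; separation holds.

Yes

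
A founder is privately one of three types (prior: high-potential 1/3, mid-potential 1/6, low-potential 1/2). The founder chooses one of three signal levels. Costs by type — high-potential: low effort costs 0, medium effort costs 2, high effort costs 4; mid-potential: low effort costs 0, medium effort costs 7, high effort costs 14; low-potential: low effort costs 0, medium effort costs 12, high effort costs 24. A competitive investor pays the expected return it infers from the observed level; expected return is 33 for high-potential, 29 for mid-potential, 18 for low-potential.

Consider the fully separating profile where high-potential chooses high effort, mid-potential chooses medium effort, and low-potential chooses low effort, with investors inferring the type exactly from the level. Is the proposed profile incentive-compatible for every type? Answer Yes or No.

Separating valuations: high effort → 33, medium effort → 29, low effort → 18.
high-potential (assigned high effort): low effort: 18 − 0 = 18; medium effort: 29 − 2 = 27; high effort: 33 − 4 = 29. high-potential stays.
mid-potential (assigned medium effort): low effort: 18 − 0 = 18; medium effort: 29 − 7 = 22; high effort: 33 − 14 = 19. mid-potential stays.
low-potential (assigned low effort): low effort: 18 − 0 = 18; medium effort: 29 − 12 = 17; high effort: 33 − 24 = 9. low-potential stays.
Every type prefers its assigned level; separation holds.

Yes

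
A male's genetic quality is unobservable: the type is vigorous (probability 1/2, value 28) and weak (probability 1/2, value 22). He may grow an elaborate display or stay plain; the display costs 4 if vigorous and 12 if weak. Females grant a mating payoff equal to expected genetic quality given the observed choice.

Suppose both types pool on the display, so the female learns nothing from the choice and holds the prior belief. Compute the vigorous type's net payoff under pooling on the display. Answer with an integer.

Pooled mating payoff = 1/2·28 + 1/2·22 = 25.
vigorous pays cost 4 for the display, so net payoff = 25 − 4 = 21.

21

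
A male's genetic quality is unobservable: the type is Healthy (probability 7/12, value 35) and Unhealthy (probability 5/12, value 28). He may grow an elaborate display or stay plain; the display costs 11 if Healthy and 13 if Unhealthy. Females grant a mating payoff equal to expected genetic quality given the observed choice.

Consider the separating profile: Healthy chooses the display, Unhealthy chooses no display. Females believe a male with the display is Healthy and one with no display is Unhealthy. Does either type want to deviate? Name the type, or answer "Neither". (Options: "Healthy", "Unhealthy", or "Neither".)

Healthy

The display pays 35; no display pays 28.
Healthy: assigned the display, nets 35 − 11 = 24; deviating to no display nets 28.
Unhealthy: assigned no display, nets 28; deviating to the display nets 35 − 13 = 22.
The Healthy type gains 4 by deviating.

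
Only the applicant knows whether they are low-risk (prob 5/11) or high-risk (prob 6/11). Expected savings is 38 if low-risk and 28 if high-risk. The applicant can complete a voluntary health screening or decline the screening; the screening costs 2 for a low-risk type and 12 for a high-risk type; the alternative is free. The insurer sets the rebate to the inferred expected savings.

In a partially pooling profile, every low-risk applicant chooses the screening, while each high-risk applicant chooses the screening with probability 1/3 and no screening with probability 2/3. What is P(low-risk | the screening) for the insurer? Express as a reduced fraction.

5/7

P(the screening) = (5/11)·1 + (6/11)·(1/3) = 7/11.
By Bayes' rule, P(low-risk | the screening) = (5/11) / (7/11) = 5/7.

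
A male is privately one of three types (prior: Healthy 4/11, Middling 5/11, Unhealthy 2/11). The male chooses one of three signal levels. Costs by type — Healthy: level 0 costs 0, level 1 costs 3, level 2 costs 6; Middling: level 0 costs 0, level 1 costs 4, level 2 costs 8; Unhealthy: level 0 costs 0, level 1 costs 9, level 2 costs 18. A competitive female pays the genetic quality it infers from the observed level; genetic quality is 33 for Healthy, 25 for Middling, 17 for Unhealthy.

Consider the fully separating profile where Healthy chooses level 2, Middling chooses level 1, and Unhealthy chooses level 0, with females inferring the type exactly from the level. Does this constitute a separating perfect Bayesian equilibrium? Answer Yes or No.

No

Separating mating payoffs: level 2 → 33, level 1 → 25, level 0 → 17.
Healthy (assigned level 2): level 0: 17 − 0 = 17; level 1: 25 − 3 = 22; level 2: 33 − 6 = 27. Healthy stays.
Middling (assigned level 1): level 0: 17 − 0 = 17; level 1: 25 − 4 = 21; level 2: 33 − 8 = 25. Middling prefers level 2.
Unhealthy (assigned level 0): level 0: 17 − 0 = 17; level 1: 25 − 9 = 16; level 2: 33 − 18 = 15. Unhealthy stays.
At least one type deviates; the separating profile fails.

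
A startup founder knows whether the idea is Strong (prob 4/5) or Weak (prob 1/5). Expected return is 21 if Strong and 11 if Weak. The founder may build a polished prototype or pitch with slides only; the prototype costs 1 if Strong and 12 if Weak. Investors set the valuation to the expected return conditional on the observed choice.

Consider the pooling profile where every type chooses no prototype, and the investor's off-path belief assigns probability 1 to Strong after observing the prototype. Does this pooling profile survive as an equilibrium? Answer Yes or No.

On path, the investor holds the prior and pays 4/5·21 + 1/5·11 = 19. Off path (the prototype), believing Strong, it pays 21.
Strong: no prototype nets 19; the prototype nets 21 − 1 = 20. Strong would deviate.
Weak: no prototype nets 19; the prototype nets 21 − 12 = 9. Weak stays.
A type deviates, so pooling fails.

No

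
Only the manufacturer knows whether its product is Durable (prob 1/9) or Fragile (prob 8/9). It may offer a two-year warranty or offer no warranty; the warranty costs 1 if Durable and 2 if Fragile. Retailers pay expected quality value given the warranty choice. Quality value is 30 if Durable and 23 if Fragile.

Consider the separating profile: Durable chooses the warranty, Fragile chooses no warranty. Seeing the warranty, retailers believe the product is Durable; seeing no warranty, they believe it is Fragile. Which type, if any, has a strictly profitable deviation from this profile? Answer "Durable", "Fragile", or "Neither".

The warranty pays 30; no warranty pays 23.
Durable: assigned the warranty, nets 30 − 1 = 29; deviating to no warranty nets 23.
Fragile: assigned no warranty, nets 23; deviating to the warranty nets 30 − 2 = 28.
The Fragile type gains 5 by deviating.

Fragile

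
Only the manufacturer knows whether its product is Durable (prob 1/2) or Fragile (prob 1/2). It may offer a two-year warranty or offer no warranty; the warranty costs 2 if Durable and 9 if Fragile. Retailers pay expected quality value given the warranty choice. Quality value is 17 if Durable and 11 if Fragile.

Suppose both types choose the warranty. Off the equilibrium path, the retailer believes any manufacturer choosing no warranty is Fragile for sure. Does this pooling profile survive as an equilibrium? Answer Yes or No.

No

On path, the retailer holds the prior and pays 1/2·17 + 1/2·11 = 14. Off path (no warranty), believing Fragile, it pays 11.
Durable: the warranty nets 14 − 2 = 12; no warranty nets 11. Durable stays.
Fragile: the warranty nets 14 − 9 = 5; no warranty nets 11. Fragile would deviate.
A type deviates, so pooling fails.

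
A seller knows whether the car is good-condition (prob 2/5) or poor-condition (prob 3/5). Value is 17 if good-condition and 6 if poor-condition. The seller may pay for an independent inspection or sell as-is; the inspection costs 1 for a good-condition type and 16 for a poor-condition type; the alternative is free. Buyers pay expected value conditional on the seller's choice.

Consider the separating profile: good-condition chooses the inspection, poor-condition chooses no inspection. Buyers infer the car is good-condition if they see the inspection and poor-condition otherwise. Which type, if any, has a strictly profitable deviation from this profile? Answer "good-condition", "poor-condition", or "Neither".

Neither

The inspection pays 17; no inspection pays 6.
good-condition: assigned the inspection, nets 17 − 1 = 16; deviating to no inspection nets 6.
poor-condition: assigned no inspection, nets 6; deviating to the inspection nets 17 − 16 = 1.
Both types strictly prefer their assigned action; no profitable deviation.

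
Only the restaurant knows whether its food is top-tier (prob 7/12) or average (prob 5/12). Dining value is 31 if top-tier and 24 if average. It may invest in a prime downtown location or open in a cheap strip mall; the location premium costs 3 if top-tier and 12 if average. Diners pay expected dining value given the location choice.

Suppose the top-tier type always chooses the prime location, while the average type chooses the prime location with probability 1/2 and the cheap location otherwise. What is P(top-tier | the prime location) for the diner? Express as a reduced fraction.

14/19

P(the prime location) = (7/12)·1 + (5/12)·(1/2) = 19/24.
By Bayes' rule, P(top-tier | the prime location) = (7/12) / (19/24) = 14/19.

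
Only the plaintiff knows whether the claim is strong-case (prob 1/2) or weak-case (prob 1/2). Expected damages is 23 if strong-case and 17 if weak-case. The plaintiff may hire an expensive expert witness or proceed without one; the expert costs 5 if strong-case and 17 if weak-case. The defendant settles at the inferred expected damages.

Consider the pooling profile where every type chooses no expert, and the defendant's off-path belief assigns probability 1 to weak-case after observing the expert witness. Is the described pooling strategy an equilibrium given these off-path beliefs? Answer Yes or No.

On path, the defendant holds the prior and pays 1/2·23 + 1/2·17 = 20. Off path (the expert witness), believing weak-case, it pays 17.
strong-case: no expert nets 20; the expert witness nets 17 − 5 = 12. strong-case stays.
weak-case: no expert nets 20; the expert witness nets 17 − 17 = 0. weak-case stays.
No type deviates, so pooling is sustained.

Yes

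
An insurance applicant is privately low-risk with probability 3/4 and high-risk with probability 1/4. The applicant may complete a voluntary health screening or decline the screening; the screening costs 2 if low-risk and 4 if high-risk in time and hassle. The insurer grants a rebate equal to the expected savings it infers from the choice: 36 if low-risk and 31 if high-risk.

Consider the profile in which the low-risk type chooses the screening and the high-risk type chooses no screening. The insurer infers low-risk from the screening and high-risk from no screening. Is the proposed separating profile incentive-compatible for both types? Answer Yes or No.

No

Under these beliefs, the screening earns rebate 36 and no screening earns rebate 31.
low-risk: the screening nets 36 − 2 = 34; no screening nets 31. low-risk prefers the screening.
high-risk: the screening nets 36 − 4 = 32; no screening nets 31. high-risk would deviate to the screening.
high-risk has a profitable deviation, so the profile is not an equilibrium.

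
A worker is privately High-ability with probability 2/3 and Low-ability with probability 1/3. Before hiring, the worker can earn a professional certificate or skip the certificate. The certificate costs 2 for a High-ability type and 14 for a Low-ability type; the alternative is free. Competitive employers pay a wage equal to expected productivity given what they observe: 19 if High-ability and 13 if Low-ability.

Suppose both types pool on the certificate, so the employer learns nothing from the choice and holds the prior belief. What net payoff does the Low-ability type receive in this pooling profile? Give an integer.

Pooled wage = 2/3·19 + 1/3·13 = 17.
Low-ability pays cost 14 for the certificate, so net payoff = 17 − 14 = 3.

3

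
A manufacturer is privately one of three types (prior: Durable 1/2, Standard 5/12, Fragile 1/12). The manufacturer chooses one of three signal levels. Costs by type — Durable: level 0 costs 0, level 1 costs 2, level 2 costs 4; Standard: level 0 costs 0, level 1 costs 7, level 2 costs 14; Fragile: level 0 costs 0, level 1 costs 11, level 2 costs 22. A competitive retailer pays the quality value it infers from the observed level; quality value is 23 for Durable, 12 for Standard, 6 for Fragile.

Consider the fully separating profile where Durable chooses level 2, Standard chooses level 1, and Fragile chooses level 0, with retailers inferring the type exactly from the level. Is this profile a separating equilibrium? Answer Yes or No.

No

Separating prices: level 2 → 23, level 1 → 12, level 0 → 6.
Durable (assigned level 2): level 0: 6 − 0 = 6; level 1: 12 − 2 = 10; level 2: 23 − 4 = 19. Durable stays.
Standard (assigned level 1): level 0: 6 − 0 = 6; level 1: 12 − 7 = 5; level 2: 23 − 14 = 9. Standard prefers level 2.
Fragile (assigned level 0): level 0: 6 − 0 = 6; level 1: 12 − 11 = 1; level 2: 23 − 22 = 1. Fragile stays.
At least one type deviates; the separating profile fails.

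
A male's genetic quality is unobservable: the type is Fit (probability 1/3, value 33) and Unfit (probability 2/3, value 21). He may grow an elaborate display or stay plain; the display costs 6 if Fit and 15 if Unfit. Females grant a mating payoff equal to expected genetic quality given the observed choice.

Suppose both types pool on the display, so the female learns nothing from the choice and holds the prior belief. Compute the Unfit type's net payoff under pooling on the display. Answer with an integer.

10

Pooled mating payoff = 1/3·33 + 2/3·21 = 25.
Unfit pays cost 15 for the display, so net payoff = 25 − 15 = 10.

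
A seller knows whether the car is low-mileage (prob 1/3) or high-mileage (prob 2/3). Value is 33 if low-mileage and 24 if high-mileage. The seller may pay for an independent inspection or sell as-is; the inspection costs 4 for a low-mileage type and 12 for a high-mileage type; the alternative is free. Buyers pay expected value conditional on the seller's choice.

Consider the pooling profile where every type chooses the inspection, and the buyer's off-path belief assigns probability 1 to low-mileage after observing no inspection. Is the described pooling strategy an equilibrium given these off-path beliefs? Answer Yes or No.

On path, the buyer holds the prior and pays 1/3·33 + 2/3·24 = 27. Off path (no inspection), believing low-mileage, it pays 33.
low-mileage: the inspection nets 27 − 4 = 23; no inspection nets 33. low-mileage would deviate.
high-mileage: the inspection nets 27 − 12 = 15; no inspection nets 33. high-mileage would deviate.
A type deviates, so pooling fails.

No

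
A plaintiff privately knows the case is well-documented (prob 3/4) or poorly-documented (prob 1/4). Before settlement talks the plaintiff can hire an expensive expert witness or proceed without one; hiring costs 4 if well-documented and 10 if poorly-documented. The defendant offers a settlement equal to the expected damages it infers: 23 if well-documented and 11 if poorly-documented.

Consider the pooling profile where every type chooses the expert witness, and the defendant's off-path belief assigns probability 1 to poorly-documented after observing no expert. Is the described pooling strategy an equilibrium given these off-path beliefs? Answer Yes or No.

No

On path, the defendant holds the prior and pays 3/4·23 + 1/4·11 = 20. Off path (no expert), believing poorly-documented, it pays 11.
well-documented: the expert witness nets 20 − 4 = 16; no expert nets 11. well-documented stays.
poorly-documented: the expert witness nets 20 − 10 = 10; no expert nets 11. poorly-documented would deviate.
A type deviates, so pooling fails.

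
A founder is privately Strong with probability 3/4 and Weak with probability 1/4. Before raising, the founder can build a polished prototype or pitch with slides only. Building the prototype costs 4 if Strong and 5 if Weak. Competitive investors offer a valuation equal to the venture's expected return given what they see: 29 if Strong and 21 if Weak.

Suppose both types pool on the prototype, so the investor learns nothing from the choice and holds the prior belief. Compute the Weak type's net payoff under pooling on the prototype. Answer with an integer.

22

Pooled valuation = 3/4·29 + 1/4·21 = 27.
Weak pays cost 5 for the prototype, so net payoff = 27 − 5 = 22.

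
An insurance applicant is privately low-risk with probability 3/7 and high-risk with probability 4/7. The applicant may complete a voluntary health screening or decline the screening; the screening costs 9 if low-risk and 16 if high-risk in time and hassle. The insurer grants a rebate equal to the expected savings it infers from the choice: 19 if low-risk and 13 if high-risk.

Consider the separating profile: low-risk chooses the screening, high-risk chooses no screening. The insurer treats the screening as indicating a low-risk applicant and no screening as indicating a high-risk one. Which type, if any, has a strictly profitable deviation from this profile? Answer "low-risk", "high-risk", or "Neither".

low-risk

The screening pays 19; no screening pays 13.
low-risk: assigned the screening, nets 19 − 9 = 10; deviating to no screening nets 13.
high-risk: assigned no screening, nets 13; deviating to the screening nets 19 − 16 = 3.
The low-risk type gains 3 by deviating.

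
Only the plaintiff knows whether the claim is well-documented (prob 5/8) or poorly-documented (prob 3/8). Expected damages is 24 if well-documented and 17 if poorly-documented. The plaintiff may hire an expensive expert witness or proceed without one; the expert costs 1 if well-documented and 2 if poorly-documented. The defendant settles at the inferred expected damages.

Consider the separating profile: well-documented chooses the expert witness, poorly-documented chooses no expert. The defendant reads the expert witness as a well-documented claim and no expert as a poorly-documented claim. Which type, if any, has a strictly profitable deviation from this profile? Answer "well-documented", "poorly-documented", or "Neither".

poorly-documented

The expert witness pays 24; no expert pays 17.
well-documented: assigned the expert witness, nets 24 − 1 = 23; deviating to no expert nets 17.
poorly-documented: assigned no expert, nets 17; deviating to the expert witness nets 24 − 2 = 22.
The poorly-documented type gains 5 by deviating.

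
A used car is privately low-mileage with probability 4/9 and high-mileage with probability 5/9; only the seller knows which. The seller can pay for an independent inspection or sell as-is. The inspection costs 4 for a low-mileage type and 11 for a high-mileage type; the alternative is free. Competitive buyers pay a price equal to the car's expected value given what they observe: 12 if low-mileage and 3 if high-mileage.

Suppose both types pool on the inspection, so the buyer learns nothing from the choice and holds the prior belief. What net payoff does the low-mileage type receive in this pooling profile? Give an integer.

Pooled price = 4/9·12 + 5/9·3 = 7.
low-mileage pays cost 4 for the inspection, so net payoff = 7 − 4 = 3.

3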